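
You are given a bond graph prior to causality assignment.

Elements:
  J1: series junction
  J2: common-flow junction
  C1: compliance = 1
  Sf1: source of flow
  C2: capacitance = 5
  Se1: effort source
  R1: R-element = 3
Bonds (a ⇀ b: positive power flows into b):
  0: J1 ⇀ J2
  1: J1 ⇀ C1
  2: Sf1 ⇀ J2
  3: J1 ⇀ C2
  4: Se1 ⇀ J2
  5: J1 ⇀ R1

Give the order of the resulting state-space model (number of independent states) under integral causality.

#2 stroke at Sf1  (source Sf1 imposes f)
#4 stroke at J2  (source Se1 imposes e)
#0 stroke at J2  (common-f at J2 fixed by 2)
#1 stroke at J1  (J1: bond 0 brought flow, rest push out)
#3 stroke at J1  (J1: bond 0 brought flow, rest push out)
#5 stroke at J1  (J1 flow already set via bond 0)

2  (C1, C2 all integral)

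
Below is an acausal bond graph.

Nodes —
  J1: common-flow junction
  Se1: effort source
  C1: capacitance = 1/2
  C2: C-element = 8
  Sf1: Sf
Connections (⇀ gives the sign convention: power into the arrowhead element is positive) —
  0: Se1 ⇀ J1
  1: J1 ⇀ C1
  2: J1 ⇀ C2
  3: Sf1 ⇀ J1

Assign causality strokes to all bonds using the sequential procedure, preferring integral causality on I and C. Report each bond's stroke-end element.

β0 →J1
β1 →J1
β2 →J1
β3 →Sf1

β0 →J1  (Se1: effort source, stroke at far end)
β3 →Sf1  (Sf1: flow source, stroke at near end)
β1 →J1  (J1: bond 3 brought flow, rest push out)
β2 →J1  (common-f at J1 fixed by 3)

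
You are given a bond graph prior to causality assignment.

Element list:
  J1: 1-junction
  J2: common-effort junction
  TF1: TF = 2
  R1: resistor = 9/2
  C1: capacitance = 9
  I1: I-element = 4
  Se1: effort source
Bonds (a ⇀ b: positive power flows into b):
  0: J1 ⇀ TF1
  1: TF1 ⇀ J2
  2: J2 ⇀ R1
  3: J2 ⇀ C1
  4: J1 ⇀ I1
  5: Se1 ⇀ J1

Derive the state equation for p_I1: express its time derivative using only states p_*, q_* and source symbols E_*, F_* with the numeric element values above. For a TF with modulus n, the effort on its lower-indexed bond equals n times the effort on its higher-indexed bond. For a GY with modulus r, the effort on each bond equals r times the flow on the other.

dp_I1/dt = E_Se1 - 2*q_C1/9

bond 5 stroke at J1  (Se1: effort source, stroke at far end)
bond 3 stroke at J2  (prefer integral on C1)
bond 1 stroke at TF1  (common-e at J2 fixed by 3)
bond 2 stroke at R1  (0-jn J2 has e-setter on 3)
bond 0 stroke at J1  (TF1 one-in-one-out from 1)
bond 4 stroke at I1  (only one flow-in slot at J1)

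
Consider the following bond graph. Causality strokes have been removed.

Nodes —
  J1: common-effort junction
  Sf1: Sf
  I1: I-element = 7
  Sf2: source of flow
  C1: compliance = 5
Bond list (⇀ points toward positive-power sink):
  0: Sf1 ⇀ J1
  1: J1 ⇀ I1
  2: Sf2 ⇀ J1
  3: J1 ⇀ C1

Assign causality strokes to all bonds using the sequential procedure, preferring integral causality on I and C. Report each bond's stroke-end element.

b0 |Sf1
b1 |I1
b2 |Sf2
b3 |J1

β0 |Sf1  (Sf1: flow source, stroke at near end)
β2 |Sf2  (Sf2 fixes flow; stroke at Sf2)
β1 |I1  (I1: I, integral causality)
β3 |J1  (closing 0-jn rule on J1)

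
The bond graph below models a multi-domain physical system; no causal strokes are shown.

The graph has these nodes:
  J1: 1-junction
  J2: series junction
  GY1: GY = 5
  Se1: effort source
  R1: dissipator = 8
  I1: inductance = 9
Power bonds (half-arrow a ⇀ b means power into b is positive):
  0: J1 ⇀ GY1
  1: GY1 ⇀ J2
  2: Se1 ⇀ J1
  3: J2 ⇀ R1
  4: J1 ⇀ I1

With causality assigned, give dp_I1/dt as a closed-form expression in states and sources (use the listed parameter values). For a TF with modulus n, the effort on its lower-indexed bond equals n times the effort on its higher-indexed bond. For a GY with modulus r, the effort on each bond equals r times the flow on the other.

dp_I1/dt = E_Se1 - 25*p_I1/72

#2 →J1  (Se1 (Se) sets effort on bond)
#4 →I1  (I1 integral (f out))
#0 →J1  (J1 flow already set via bond 4)
#1 →J2  (GY GY1: same side as bond 0)
#3 →R1  (J2: last free bond brings flow in)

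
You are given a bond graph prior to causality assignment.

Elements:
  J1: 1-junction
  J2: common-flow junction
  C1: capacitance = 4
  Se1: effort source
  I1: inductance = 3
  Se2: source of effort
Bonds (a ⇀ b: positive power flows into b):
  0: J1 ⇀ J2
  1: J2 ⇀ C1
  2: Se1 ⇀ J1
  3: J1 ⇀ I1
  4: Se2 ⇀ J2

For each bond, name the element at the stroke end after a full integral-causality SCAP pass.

b0 →J1
b1 →J2
b2 →J1
b3 →I1
b4 →J2

b2 stroke at J1  (Se1 (Se) sets effort on bond)
b4 stroke at J2  (Se2 fixes effort; stroke away)
b1 stroke at J2  (C1 integral (e out))
b0 stroke at J1  (closing 1-jn rule on J2)
b3 stroke at I1  (only one flow-in slot at J1)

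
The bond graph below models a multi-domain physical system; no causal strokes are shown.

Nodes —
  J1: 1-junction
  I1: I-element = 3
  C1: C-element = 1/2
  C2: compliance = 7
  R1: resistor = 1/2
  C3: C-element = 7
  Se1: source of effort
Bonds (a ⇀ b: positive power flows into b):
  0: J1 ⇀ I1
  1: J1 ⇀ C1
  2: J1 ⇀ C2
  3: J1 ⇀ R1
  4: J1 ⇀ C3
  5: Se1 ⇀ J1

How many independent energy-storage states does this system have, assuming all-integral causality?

4  (C1, C2, C3, I1 all integral)

#5 stroke at J1  (Se1: effort source, stroke at far end)
#0 stroke at I1  (prefer integral on I1)
#1 stroke at J1  (1-jn J1 has f-setter on 0)
#2 stroke at J1  (J1 flow already set via bond 0)
#3 stroke at J1  (J1 flow already set via bond 0)
#4 stroke at J1  (common-f at J1 fixed by 0)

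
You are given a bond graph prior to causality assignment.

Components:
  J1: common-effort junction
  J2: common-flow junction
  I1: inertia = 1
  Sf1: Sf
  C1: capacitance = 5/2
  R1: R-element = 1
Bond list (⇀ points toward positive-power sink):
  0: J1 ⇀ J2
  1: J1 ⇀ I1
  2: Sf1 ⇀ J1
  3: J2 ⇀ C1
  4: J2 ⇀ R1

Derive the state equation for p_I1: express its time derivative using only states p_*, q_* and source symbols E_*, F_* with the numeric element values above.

dp_I1/dt = F_Sf1 - p_I1 + 2*q_C1/5

bond 2 stroke→Sf1  (Sf1 fixes flow; stroke at Sf1)
bond 1 stroke→I1  (I1 integral (f out))
bond 0 stroke→J1  (J1 needs exactly one e-in)
bond 3 stroke→J2  (J2 flow already set via bond 0)
bond 4 stroke→J2  (1-jn J2 has f-setter on 0)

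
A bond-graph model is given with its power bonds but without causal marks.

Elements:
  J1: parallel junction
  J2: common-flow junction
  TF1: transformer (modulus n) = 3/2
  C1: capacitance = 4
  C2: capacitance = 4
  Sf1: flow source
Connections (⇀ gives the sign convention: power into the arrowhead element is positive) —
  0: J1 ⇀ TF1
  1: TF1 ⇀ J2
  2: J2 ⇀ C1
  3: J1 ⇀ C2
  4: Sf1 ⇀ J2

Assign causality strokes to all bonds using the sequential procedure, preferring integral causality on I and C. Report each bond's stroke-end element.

#4 stroke→Sf1  (Sf1 (Sf) sets flow on bond)
#1 stroke→J2  (1-jn J2 has f-setter on 4)
#2 stroke→J2  (J2: bond 4 brought flow, rest push out)
#0 stroke→TF1  (TF1 one-in-one-out from 1)
#3 stroke→J1  (J1 needs exactly one e-in)

bond 0 stroke→TF1
bond 1 stroke→J2
bond 2 stroke→J2
bond 3 stroke→J1
bond 4 stroke→Sf1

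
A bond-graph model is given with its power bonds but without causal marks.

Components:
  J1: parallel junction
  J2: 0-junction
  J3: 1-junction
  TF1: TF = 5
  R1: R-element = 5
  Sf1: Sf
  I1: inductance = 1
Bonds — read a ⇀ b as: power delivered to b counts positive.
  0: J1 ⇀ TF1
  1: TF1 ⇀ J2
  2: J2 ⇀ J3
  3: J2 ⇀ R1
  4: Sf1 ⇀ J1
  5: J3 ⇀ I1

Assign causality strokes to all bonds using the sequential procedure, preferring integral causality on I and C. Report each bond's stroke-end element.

#4 |Sf1  (Sf1 fixes flow; stroke at Sf1)
#0 |J1  (J1 needs exactly one e-in)
#1 |TF1  (through TF1, causality passes straight; one stroke at TF1)
#5 |I1  (prefer integral on I1)
#2 |J3  (1-jn J3 has f-setter on 5)
#3 |J2  (only one effort-in slot at J2)

#0 stroke at J1
#1 stroke at TF1
#2 stroke at J3
#3 stroke at J2
#4 stroke at Sf1
#5 stroke at I1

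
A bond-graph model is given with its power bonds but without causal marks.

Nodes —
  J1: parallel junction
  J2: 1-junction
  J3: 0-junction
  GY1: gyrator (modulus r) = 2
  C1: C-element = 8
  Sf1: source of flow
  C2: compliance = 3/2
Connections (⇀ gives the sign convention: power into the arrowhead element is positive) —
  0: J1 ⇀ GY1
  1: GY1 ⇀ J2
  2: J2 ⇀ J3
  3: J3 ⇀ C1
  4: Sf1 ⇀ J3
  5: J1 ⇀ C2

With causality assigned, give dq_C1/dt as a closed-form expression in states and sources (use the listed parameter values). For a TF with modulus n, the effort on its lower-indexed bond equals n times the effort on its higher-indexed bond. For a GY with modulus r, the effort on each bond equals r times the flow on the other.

β4 |Sf1  (source Sf1 imposes f)
β3 |J3  (C1 outputs effort q/C1)
β2 |J2  (J3 effort already set via bond 3)
β1 |GY1  (closing 1-jn rule on J2)
β0 |GY1  (GY GY1: same side as bond 1)
β5 |J1  (J1: last free bond brings effort in)

dq_C1/dt = F_Sf1 + q_C2/3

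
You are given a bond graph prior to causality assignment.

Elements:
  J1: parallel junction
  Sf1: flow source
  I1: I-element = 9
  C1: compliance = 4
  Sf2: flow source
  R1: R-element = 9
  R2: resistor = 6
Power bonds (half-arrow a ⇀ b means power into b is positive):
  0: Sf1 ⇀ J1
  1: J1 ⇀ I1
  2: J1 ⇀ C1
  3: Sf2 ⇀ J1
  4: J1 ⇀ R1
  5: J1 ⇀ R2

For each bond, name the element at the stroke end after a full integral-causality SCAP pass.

β0 |Sf1
β1 |I1
β2 |J1
β3 |Sf2
β4 |R1
β5 |R2

β0 |Sf1  (Sf1 fixes flow; stroke at Sf1)
β3 |Sf2  (Sf2: flow source, stroke at near end)
β1 |I1  (I1 outputs flow p/I1)
β2 |J1  (C1: C, integral causality)
β4 |R1  (0-jn J1 has e-setter on 2)
β5 |R2  (J1 effort already set via bond 2)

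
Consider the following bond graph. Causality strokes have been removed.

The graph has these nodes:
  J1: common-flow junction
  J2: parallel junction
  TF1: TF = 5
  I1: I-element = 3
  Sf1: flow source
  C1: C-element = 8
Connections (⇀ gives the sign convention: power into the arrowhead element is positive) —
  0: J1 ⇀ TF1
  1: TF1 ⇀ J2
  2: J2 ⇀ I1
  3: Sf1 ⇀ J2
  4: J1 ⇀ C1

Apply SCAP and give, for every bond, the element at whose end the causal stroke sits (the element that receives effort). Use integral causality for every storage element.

b3 stroke→Sf1  (source Sf1 imposes f)
b2 stroke→I1  (I1 outputs flow p/I1)
b1 stroke→J2  (only one effort-in slot at J2)
b0 stroke→TF1  (TF1 one-in-one-out from 1)
b4 stroke→J1  (common-f at J1 fixed by 0)

β0 →TF1
β1 →J2
β2 →I1
β3 →Sf1
β4 →J1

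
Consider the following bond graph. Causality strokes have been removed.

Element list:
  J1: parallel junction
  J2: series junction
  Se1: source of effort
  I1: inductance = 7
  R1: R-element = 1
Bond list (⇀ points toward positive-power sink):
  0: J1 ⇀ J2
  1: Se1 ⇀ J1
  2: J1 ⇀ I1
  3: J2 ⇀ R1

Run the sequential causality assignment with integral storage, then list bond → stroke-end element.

β0 |J2
β1 |J1
β2 |I1
β3 |R1

β1 stroke→J1  (Se1: effort source, stroke at far end)
β0 stroke→J2  (J1: bond 1 brought effort, rest push out)
β2 stroke→I1  (J1 effort already set via bond 1)
β3 stroke→R1  (J2: last free bond brings flow in)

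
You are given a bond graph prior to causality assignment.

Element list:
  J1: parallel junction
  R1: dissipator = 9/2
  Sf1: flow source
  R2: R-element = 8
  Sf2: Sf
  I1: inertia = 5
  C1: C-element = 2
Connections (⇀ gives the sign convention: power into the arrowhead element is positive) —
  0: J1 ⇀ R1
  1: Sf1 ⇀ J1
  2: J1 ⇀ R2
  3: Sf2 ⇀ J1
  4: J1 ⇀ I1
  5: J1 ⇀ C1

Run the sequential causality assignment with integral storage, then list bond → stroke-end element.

bond 0 |R1
bond 1 |Sf1
bond 2 |R2
bond 3 |Sf2
bond 4 |I1
bond 5 |J1

#1 |Sf1  (Sf1 fixes flow; stroke at Sf1)
#3 |Sf2  (Sf2 (Sf) sets flow on bond)
#4 |I1  (prefer integral on I1)
#5 |J1  (prefer integral on C1)
#0 |R1  (J1 effort already set via bond 5)
#2 |R2  (J1 effort already set via bond 5)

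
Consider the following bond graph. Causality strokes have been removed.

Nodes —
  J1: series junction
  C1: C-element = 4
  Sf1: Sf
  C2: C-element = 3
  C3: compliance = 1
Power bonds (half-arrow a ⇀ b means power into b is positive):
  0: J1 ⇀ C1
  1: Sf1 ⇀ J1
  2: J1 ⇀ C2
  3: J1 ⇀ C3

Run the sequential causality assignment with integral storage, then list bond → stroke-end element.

#1 stroke at Sf1  (source Sf1 imposes f)
#0 stroke at J1  (common-f at J1 fixed by 1)
#2 stroke at J1  (common-f at J1 fixed by 1)
#3 stroke at J1  (common-f at J1 fixed by 1)

bond 0 |J1
bond 1 |Sf1
bond 2 |J1
bond 3 |J1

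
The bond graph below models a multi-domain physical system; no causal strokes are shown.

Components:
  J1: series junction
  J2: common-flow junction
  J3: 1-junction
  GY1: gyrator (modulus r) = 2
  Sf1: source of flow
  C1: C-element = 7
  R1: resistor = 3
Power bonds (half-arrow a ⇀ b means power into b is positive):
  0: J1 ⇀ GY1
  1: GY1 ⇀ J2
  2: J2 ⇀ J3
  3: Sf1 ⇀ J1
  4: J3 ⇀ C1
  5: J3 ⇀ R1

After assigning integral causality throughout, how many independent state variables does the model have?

bond 3 →Sf1  (Sf1 (Sf) sets flow on bond)
bond 0 →J1  (common-f at J1 fixed by 3)
bond 1 →J2  (GY GY1: same side as bond 0)
bond 2 →J3  (closing 1-jn rule on J2)
bond 4 →J3  (prefer integral on C1)
bond 5 →R1  (only one flow-in slot at J3)

1  (C1 all integral)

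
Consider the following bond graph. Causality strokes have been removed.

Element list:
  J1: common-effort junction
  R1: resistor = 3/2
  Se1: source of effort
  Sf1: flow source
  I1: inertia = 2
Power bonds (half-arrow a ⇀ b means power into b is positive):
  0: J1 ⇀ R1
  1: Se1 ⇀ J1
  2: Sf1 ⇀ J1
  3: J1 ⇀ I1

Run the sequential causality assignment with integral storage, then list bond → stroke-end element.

#1 stroke at J1  (Se1 (Se) sets effort on bond)
#2 stroke at Sf1  (source Sf1 imposes f)
#0 stroke at R1  (common-e at J1 fixed by 1)
#3 stroke at I1  (J1 effort already set via bond 1)

β0 stroke at R1
β1 stroke at J1
β2 stroke at Sf1
β3 stroke at I1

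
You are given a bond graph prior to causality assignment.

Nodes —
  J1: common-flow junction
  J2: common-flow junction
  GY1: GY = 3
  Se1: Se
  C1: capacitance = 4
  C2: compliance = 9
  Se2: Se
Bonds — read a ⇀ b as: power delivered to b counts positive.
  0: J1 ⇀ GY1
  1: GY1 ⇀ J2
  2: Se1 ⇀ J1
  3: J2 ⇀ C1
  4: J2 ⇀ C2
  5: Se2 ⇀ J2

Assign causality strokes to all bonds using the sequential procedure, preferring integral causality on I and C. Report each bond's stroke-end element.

β2 |J1  (Se1: effort source, stroke at far end)
β5 |J2  (source Se2 imposes e)
β0 |GY1  (J1: last free bond brings flow in)
β1 |GY1  (GY1: gyrator matches bond 0)
β3 |J2  (1-jn J2 has f-setter on 1)
β4 |J2  (common-f at J2 fixed by 1)

β0 stroke→GY1
β1 stroke→GY1
β2 stroke→J1
β3 stroke→J2
β4 stroke→J2
β5 stroke→J2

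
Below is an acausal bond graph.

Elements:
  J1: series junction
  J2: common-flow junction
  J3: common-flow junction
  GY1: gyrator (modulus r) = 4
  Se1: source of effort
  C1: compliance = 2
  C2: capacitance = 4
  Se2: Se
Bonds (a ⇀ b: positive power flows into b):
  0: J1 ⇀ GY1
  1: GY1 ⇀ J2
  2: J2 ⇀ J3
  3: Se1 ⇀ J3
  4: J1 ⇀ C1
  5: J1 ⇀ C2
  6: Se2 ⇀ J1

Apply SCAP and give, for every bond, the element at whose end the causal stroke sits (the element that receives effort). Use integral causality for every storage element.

b0 stroke→GY1
b1 stroke→GY1
b2 stroke→J2
b3 stroke→J3
b4 stroke→J1
b5 stroke→J1
b6 stroke→J1

bond 3 stroke at J3  (Se1 fixes effort; stroke away)
bond 6 stroke at J1  (Se2 fixes effort; stroke away)
bond 2 stroke at J2  (closing 1-jn rule on J3)
bond 1 stroke at GY1  (J2: last free bond brings flow in)
bond 0 stroke at GY1  (GY GY1: same side as bond 1)
bond 4 stroke at J1  (common-f at J1 fixed by 0)
bond 5 stroke at J1  (1-jn J1 has f-setter on 0)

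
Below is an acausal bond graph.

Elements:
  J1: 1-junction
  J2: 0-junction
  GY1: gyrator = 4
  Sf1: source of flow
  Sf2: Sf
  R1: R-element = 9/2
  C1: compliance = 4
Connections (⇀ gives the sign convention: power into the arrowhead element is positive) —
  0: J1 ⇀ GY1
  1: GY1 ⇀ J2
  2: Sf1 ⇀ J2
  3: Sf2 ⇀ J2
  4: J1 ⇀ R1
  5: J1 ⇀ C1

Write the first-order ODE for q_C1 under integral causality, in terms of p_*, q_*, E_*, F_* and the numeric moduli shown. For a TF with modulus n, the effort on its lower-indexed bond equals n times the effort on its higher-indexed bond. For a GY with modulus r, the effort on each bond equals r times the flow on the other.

dq_C1/dt = 8*F_Sf1/9 + 8*F_Sf2/9 - q_C1/18

bond 2 stroke→Sf1  (Sf1 (Sf) sets flow on bond)
bond 3 stroke→Sf2  (Sf2 (Sf) sets flow on bond)
bond 1 stroke→J2  (J2: last free bond brings effort in)
bond 0 stroke→J1  (GY1: gyrator matches bond 1)
bond 5 stroke→J1  (C1: C, integral causality)
bond 4 stroke→R1  (closing 1-jn rule on J1)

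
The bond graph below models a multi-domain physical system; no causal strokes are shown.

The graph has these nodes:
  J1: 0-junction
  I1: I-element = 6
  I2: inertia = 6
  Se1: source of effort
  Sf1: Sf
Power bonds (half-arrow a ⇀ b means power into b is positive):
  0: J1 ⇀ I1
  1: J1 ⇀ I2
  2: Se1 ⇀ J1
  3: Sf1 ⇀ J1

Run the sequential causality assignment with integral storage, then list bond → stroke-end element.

bond 0 stroke→I1
bond 1 stroke→I2
bond 2 stroke→J1
bond 3 stroke→Sf1

#2 stroke at J1  (Se1 fixes effort; stroke away)
#3 stroke at Sf1  (Sf1: flow source, stroke at near end)
#0 stroke at I1  (common-e at J1 fixed by 2)
#1 stroke at I2  (0-jn J1 has e-setter on 2)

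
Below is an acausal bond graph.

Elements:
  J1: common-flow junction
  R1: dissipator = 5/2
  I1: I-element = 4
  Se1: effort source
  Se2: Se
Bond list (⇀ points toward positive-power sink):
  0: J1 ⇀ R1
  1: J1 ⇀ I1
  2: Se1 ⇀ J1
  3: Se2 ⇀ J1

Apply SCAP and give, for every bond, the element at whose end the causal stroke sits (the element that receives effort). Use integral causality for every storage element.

#0 stroke at J1
#1 stroke at I1
#2 stroke at J1
#3 stroke at J1

β2 stroke at J1  (source Se1 imposes e)
β3 stroke at J1  (Se2 (Se) sets effort on bond)
β1 stroke at I1  (I1: I, integral causality)
β0 stroke at J1  (J1 flow already set via bond 1)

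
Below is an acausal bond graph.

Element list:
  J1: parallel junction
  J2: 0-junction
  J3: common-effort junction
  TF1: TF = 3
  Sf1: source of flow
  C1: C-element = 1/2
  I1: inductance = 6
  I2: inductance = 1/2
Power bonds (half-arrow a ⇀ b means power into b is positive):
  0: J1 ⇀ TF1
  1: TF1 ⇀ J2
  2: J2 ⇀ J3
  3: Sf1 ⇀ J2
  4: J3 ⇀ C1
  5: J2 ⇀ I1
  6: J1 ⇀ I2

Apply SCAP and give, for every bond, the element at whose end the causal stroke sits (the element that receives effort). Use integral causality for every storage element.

b3 stroke→Sf1  (source Sf1 imposes f)
b4 stroke→J3  (prefer integral on C1)
b2 stroke→J2  (J3: bond 4 brought effort, rest push out)
b1 stroke→TF1  (common-e at J2 fixed by 2)
b5 stroke→I1  (common-e at J2 fixed by 2)
b0 stroke→J1  (TF1 one-in-one-out from 1)
b6 stroke→I2  (J1 effort already set via bond 0)

b0 stroke→J1
b1 stroke→TF1
b2 stroke→J2
b3 stroke→Sf1
b4 stroke→J3
b5 stroke→I1
b6 stroke→I2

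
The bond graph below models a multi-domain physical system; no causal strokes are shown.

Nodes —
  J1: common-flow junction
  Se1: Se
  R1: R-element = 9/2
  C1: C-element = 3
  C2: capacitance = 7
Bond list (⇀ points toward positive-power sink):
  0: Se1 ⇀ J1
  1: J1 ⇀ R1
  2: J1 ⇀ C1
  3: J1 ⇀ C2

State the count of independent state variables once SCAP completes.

2  (C1, C2 all integral)

#0 stroke→J1  (Se1 fixes effort; stroke away)
#2 stroke→J1  (C1: C, integral causality)
#3 stroke→J1  (C2: C, integral causality)
#1 stroke→R1  (J1 needs exactly one f-in)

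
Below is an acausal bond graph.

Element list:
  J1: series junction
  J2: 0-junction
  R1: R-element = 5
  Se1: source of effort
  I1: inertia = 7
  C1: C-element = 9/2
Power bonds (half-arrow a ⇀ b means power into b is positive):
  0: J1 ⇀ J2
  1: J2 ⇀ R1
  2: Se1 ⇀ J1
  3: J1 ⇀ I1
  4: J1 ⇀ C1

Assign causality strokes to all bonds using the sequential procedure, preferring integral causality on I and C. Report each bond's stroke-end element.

#2 →J1  (Se1: effort source, stroke at far end)
#3 →I1  (I1: I, integral causality)
#0 →J1  (J1 flow already set via bond 3)
#4 →J1  (J1: bond 3 brought flow, rest push out)
#1 →J2  (only one effort-in slot at J2)

bond 0 stroke at J1
bond 1 stroke at J2
bond 2 stroke at J1
bond 3 stroke at I1
bond 4 stroke at J1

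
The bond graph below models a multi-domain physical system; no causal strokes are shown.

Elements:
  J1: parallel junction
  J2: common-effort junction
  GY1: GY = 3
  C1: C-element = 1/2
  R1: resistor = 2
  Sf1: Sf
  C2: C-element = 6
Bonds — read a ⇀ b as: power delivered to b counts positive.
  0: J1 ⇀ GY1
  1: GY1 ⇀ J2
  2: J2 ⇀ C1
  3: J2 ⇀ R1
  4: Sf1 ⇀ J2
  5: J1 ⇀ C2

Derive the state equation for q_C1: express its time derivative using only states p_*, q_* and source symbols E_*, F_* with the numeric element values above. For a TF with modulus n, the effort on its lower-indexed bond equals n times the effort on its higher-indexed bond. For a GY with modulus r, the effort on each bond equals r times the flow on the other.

dq_C1/dt = F_Sf1 - q_C1 + q_C2/18

bond 4 stroke→Sf1  (Sf1 (Sf) sets flow on bond)
bond 2 stroke→J2  (C1 integral (e out))
bond 1 stroke→GY1  (J2 effort already set via bond 2)
bond 3 stroke→R1  (common-e at J2 fixed by 2)
bond 0 stroke→GY1  (GY1 both-in/both-out from 1)
bond 5 stroke→J1  (J1: last free bond brings effort in)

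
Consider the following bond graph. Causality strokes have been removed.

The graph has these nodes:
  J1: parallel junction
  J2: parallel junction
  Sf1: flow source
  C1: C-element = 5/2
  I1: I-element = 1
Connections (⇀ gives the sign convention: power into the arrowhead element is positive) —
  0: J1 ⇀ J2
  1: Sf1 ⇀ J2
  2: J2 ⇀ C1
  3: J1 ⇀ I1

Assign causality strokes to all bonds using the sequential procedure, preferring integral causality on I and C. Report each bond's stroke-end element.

β1 →Sf1  (Sf1 (Sf) sets flow on bond)
β2 →J2  (C1 outputs effort q/C1)
β0 →J1  (0-jn J2 has e-setter on 2)
β3 →I1  (J1 effort already set via bond 0)

β0 stroke at J1
β1 stroke at Sf1
β2 stroke at J2
β3 stroke at I1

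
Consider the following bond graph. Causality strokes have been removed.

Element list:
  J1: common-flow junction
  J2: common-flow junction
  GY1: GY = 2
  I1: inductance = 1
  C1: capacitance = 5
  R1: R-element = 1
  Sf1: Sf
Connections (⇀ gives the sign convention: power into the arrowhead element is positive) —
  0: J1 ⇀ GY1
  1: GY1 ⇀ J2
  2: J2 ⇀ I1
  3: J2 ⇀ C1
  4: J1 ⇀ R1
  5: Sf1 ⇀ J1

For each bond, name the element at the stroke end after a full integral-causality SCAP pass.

β0 →J1
β1 →J2
β2 →I1
β3 →J2
β4 →J1
β5 →Sf1

β5 stroke→Sf1  (Sf1: flow source, stroke at near end)
β0 stroke→J1  (common-f at J1 fixed by 5)
β4 stroke→J1  (J1 flow already set via bond 5)
β1 stroke→J2  (GY GY1: same side as bond 0)
β2 stroke→I1  (prefer integral on I1)
β3 stroke→J2  (J2 flow already set via bond 2)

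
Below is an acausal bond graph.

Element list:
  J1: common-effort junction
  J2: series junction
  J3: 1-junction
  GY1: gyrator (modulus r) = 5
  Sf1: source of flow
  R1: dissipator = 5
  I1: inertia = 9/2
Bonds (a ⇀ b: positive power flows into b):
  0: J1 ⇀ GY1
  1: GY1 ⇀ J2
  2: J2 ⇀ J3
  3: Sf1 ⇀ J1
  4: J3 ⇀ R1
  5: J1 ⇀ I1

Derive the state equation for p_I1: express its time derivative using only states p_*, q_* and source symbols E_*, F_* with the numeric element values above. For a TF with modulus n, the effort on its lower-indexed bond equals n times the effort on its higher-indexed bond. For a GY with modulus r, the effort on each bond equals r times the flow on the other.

#3 stroke at Sf1  (Sf1: flow source, stroke at near end)
#5 stroke at I1  (I1 integral (f out))
#0 stroke at J1  (J1: last free bond brings effort in)
#1 stroke at J2  (GY GY1: same side as bond 0)
#2 stroke at J3  (J2: last free bond brings flow in)
#4 stroke at R1  (J3 needs exactly one f-in)

dp_I1/dt = 5*F_Sf1 - 10*p_I1/9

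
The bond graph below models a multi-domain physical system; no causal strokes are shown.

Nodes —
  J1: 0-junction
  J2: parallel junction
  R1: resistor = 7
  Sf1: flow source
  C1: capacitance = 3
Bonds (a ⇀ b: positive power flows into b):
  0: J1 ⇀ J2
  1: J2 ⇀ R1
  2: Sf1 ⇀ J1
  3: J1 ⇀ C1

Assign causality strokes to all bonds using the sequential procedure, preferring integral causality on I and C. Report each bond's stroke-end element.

#2 stroke at Sf1  (Sf1: flow source, stroke at near end)
#3 stroke at J1  (C1: C, integral causality)
#0 stroke at J2  (common-e at J1 fixed by 3)
#1 stroke at R1  (common-e at J2 fixed by 0)

b0 |J2
b1 |R1
b2 |Sf1
b3 |J1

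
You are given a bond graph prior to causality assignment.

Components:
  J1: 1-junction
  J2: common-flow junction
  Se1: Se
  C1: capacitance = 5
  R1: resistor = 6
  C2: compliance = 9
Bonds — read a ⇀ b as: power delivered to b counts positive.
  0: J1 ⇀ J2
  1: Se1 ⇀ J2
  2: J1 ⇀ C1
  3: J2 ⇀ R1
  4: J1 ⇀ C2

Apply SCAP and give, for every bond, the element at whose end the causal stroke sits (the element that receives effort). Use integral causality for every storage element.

β0 |J2
β1 |J2
β2 |J1
β3 |R1
β4 |J1

β1 stroke at J2  (Se1 (Se) sets effort on bond)
β2 stroke at J1  (prefer integral on C1)
β4 stroke at J1  (C2 integral (e out))
β0 stroke at J2  (closing 1-jn rule on J1)
β3 stroke at R1  (J2: last free bond brings flow in)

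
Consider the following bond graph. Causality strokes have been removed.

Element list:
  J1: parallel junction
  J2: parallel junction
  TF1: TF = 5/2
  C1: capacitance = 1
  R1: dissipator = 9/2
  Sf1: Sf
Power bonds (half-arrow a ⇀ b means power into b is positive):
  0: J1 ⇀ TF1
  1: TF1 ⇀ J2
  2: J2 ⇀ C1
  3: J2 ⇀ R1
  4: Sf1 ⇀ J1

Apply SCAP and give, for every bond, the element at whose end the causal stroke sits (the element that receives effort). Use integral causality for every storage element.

#4 stroke→Sf1  (Sf1 (Sf) sets flow on bond)
#0 stroke→J1  (J1 needs exactly one e-in)
#1 stroke→TF1  (TF TF1: opposite of bond 0)
#2 stroke→J2  (prefer integral on C1)
#3 stroke→R1  (J2: bond 2 brought effort, rest push out)

b0 →J1
b1 →TF1
b2 →J2
b3 →R1
b4 →Sf1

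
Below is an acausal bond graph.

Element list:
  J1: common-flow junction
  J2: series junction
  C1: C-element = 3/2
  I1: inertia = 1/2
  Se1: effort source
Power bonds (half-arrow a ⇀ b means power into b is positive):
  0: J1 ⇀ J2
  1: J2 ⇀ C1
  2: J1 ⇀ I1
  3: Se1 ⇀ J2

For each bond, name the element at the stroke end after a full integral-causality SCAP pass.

b3 stroke→J2  (Se1: effort source, stroke at far end)
b1 stroke→J2  (C1 integral (e out))
b0 stroke→J1  (J2 needs exactly one f-in)
b2 stroke→I1  (J1 needs exactly one f-in)

β0 stroke at J1
β1 stroke at J2
β2 stroke at I1
β3 stroke at J2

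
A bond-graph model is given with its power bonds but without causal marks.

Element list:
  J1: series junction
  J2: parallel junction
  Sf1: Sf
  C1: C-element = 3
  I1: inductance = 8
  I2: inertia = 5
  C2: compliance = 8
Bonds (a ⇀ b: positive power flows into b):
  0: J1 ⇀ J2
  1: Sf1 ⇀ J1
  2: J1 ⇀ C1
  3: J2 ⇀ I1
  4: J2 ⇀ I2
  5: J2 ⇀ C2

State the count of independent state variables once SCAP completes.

4  (C1, C2, I1, I2 all integral)

β1 →Sf1  (Sf1: flow source, stroke at near end)
β0 →J1  (common-f at J1 fixed by 1)
β2 →J1  (J1 flow already set via bond 1)
β3 →I1  (I1 integral (f out))
β4 →I2  (I2 integral (f out))
β5 →J2  (only one effort-in slot at J2)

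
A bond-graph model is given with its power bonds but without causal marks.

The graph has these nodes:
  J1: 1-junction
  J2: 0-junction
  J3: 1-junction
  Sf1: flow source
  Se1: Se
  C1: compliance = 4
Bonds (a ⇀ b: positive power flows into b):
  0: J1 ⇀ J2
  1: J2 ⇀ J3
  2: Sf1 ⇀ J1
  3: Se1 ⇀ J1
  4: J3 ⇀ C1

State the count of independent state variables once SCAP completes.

b2 stroke→Sf1  (source Sf1 imposes f)
b3 stroke→J1  (Se1 fixes effort; stroke away)
b0 stroke→J1  (J1: bond 2 brought flow, rest push out)
b1 stroke→J2  (only one effort-in slot at J2)
b4 stroke→J3  (1-jn J3 has f-setter on 1)

1  (C1 all integral)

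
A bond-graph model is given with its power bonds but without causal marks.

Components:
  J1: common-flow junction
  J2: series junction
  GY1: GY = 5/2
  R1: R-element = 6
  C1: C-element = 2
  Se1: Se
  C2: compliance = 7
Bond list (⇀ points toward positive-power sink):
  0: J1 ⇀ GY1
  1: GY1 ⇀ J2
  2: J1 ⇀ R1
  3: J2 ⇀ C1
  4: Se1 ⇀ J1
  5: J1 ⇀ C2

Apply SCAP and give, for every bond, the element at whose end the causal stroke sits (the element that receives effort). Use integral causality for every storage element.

β0 →GY1
β1 →GY1
β2 →J1
β3 →J2
β4 →J1
β5 →J1

b4 |J1  (source Se1 imposes e)
b3 |J2  (C1 outputs effort q/C1)
b1 |GY1  (only one flow-in slot at J2)
b0 |GY1  (GY1: gyrator matches bond 1)
b2 |J1  (J1 flow already set via bond 0)
b5 |J1  (1-jn J1 has f-setter on 0)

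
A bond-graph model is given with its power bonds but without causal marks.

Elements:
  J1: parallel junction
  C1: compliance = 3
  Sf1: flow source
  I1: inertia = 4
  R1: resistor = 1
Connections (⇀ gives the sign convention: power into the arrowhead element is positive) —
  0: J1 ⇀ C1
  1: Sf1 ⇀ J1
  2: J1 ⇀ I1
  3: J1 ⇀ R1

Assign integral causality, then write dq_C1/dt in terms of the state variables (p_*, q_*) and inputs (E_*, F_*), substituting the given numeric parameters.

dq_C1/dt = F_Sf1 - p_I1/4 - q_C1/3

#1 stroke→Sf1  (Sf1 fixes flow; stroke at Sf1)
#0 stroke→J1  (C1 integral (e out))
#2 stroke→I1  (common-e at J1 fixed by 0)
#3 stroke→R1  (0-jn J1 has e-setter on 0)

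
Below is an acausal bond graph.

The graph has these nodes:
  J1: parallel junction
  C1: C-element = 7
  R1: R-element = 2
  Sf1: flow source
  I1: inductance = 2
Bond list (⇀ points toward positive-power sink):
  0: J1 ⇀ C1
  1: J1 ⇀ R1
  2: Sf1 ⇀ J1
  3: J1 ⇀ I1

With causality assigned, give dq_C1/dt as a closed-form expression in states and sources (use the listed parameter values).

bond 2 stroke at Sf1  (Sf1: flow source, stroke at near end)
bond 0 stroke at J1  (prefer integral on C1)
bond 1 stroke at R1  (0-jn J1 has e-setter on 0)
bond 3 stroke at I1  (J1 effort already set via bond 0)

dq_C1/dt = F_Sf1 - p_I1/2 - q_C1/14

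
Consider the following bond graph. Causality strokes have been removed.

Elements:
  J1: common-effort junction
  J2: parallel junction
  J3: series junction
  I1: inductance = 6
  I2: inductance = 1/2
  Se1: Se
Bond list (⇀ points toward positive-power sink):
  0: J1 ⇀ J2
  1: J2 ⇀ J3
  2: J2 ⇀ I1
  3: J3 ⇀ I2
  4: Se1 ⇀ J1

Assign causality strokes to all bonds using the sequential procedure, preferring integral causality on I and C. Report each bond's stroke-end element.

bond 0 stroke at J2
bond 1 stroke at J3
bond 2 stroke at I1
bond 3 stroke at I2
bond 4 stroke at J1

b4 stroke at J1  (Se1: effort source, stroke at far end)
b0 stroke at J2  (J1 effort already set via bond 4)
b1 stroke at J3  (common-e at J2 fixed by 0)
b2 stroke at I1  (0-jn J2 has e-setter on 0)
b3 stroke at I2  (J3 needs exactly one f-in)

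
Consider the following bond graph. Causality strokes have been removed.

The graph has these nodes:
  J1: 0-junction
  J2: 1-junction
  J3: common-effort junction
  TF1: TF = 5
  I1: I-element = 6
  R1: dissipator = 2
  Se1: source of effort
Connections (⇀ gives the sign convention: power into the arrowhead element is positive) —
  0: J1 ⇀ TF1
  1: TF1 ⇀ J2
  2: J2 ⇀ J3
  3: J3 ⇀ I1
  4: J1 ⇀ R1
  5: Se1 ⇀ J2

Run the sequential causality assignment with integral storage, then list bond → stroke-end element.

β0 |TF1
β1 |J2
β2 |J3
β3 |I1
β4 |J1
β5 |J2

β5 |J2  (Se1 fixes effort; stroke away)
β3 |I1  (prefer integral on I1)
β2 |J3  (J3 needs exactly one e-in)
β1 |J2  (1-jn J2 has f-setter on 2)
β0 |TF1  (TF1: transformer flips bond 1)
β4 |J1  (closing 0-jn rule on J1)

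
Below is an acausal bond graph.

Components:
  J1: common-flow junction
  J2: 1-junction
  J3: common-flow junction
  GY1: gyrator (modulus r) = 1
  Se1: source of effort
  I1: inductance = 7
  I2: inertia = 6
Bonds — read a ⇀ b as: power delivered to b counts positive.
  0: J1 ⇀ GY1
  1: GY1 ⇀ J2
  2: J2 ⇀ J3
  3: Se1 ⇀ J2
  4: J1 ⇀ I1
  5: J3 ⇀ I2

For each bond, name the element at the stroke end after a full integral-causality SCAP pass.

b3 stroke at J2  (Se1 fixes effort; stroke away)
b4 stroke at I1  (I1 outputs flow p/I1)
b0 stroke at J1  (J1: bond 4 brought flow, rest push out)
b1 stroke at J2  (GY GY1: same side as bond 0)
b2 stroke at J3  (J2: last free bond brings flow in)
b5 stroke at I2  (only one flow-in slot at J3)

b0 →J1
b1 →J2
b2 →J3
b3 →J2
b4 →I1
b5 →I2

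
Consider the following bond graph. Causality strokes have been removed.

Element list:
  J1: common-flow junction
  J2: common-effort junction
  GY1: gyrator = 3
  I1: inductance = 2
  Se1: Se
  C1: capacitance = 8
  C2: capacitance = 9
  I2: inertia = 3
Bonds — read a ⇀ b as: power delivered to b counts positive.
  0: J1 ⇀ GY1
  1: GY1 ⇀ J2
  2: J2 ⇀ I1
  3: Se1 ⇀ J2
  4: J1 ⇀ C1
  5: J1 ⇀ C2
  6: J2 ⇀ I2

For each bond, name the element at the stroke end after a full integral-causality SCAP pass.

β0 →GY1
β1 →GY1
β2 →I1
β3 →J2
β4 →J1
β5 →J1
β6 →I2

β3 stroke at J2  (Se1 (Se) sets effort on bond)
β1 stroke at GY1  (0-jn J2 has e-setter on 3)
β2 stroke at I1  (J2: bond 3 brought effort, rest push out)
β6 stroke at I2  (0-jn J2 has e-setter on 3)
β0 stroke at GY1  (GY GY1: same side as bond 1)
β4 stroke at J1  (1-jn J1 has f-setter on 0)
β5 stroke at J1  (J1 flow already set via bond 0)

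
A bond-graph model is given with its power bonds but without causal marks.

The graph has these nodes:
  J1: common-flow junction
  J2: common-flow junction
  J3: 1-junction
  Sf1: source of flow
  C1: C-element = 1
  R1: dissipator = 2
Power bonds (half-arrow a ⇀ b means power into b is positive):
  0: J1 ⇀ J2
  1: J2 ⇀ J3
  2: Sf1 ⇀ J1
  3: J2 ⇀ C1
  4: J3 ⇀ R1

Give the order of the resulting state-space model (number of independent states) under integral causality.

β2 |Sf1  (Sf1: flow source, stroke at near end)
β0 |J1  (J1 flow already set via bond 2)
β1 |J2  (J2 flow already set via bond 0)
β3 |J2  (common-f at J2 fixed by 0)
β4 |J3  (1-jn J3 has f-setter on 1)

1  (C1 all integral)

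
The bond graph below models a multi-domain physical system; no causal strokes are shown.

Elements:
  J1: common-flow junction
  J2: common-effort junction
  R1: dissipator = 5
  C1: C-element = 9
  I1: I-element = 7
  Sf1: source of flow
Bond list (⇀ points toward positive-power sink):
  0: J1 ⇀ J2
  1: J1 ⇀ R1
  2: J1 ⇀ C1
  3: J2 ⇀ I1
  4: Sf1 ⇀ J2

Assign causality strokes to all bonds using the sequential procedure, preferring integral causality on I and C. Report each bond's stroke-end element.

#4 stroke at Sf1  (Sf1: flow source, stroke at near end)
#2 stroke at J1  (prefer integral on C1)
#3 stroke at I1  (prefer integral on I1)
#0 stroke at J2  (J2 needs exactly one e-in)
#1 stroke at J1  (J1: bond 0 brought flow, rest push out)

bond 0 |J2
bond 1 |J1
bond 2 |J1
bond 3 |I1
bond 4 |Sf1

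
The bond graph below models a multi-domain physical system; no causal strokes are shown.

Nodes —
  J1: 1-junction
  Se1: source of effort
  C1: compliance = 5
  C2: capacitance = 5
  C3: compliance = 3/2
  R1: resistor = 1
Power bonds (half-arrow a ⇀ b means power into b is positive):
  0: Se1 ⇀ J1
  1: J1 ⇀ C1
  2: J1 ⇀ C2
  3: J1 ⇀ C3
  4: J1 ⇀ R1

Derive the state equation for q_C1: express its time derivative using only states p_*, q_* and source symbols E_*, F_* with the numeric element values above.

dq_C1/dt = E_Se1 - q_C1/5 - q_C2/5 - 2*q_C3/3

bond 0 |J1  (Se1 (Se) sets effort on bond)
bond 1 |J1  (prefer integral on C1)
bond 2 |J1  (C2: C, integral causality)
bond 3 |J1  (C3 outputs effort q/C3)
bond 4 |R1  (J1 needs exactly one f-in)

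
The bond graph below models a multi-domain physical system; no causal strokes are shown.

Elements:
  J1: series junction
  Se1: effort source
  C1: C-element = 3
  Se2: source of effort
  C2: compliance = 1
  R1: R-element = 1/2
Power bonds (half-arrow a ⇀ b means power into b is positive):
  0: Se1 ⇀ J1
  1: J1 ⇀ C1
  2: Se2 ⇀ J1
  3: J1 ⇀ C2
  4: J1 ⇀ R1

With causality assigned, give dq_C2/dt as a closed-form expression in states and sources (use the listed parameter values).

dq_C2/dt = 2*E_Se1 + 2*E_Se2 - 2*q_C1/3 - 2*q_C2

b0 →J1  (Se1 fixes effort; stroke away)
b2 →J1  (Se2 (Se) sets effort on bond)
b1 →J1  (C1 integral (e out))
b3 →J1  (prefer integral on C2)
b4 →R1  (J1: last free bond brings flow in)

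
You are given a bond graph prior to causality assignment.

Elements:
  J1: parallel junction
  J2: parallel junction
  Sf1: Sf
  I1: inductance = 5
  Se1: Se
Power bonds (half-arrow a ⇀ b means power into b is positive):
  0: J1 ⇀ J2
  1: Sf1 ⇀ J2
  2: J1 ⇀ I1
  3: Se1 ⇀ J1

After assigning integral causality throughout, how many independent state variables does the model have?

1  (I1 all integral)

b1 stroke→Sf1  (Sf1: flow source, stroke at near end)
b3 stroke→J1  (Se1 (Se) sets effort on bond)
b0 stroke→J2  (J1: bond 3 brought effort, rest push out)
b2 stroke→I1  (common-e at J1 fixed by 3)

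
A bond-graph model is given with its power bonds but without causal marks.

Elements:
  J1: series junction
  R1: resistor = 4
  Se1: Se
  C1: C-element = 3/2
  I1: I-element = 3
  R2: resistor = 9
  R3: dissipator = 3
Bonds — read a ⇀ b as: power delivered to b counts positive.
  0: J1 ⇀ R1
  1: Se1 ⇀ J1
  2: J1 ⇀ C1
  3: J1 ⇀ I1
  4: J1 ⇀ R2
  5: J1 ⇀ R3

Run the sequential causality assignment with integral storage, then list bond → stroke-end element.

bond 0 stroke at J1
bond 1 stroke at J1
bond 2 stroke at J1
bond 3 stroke at I1
bond 4 stroke at J1
bond 5 stroke at J1

#1 stroke→J1  (source Se1 imposes e)
#2 stroke→J1  (C1 integral (e out))
#3 stroke→I1  (prefer integral on I1)
#0 stroke→J1  (J1 flow already set via bond 3)
#4 stroke→J1  (1-jn J1 has f-setter on 3)
#5 stroke→J1  (J1 flow already set via bond 3)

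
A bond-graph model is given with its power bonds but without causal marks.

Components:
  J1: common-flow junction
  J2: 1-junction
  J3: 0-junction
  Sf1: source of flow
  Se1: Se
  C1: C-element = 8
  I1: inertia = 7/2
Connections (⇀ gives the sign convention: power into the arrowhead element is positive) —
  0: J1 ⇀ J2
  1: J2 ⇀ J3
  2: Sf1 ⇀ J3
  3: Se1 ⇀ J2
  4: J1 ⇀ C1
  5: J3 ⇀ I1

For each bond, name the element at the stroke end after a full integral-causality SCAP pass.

#2 →Sf1  (Sf1 (Sf) sets flow on bond)
#3 →J2  (source Se1 imposes e)
#4 →J1  (prefer integral on C1)
#0 →J2  (only one flow-in slot at J1)
#1 →J3  (J2 needs exactly one f-in)
#5 →I1  (J3: bond 1 brought effort, rest push out)

b0 stroke→J2
b1 stroke→J3
b2 stroke→Sf1
b3 stroke→J2
b4 stroke→J1
b5 stroke→I1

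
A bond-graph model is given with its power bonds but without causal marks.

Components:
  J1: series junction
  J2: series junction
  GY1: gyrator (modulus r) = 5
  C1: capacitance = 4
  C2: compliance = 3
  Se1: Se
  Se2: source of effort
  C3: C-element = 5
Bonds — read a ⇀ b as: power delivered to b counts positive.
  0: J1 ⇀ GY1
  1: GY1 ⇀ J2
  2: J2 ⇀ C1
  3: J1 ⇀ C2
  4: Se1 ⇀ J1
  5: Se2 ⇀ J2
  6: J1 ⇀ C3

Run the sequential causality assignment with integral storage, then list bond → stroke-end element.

#4 stroke at J1  (source Se1 imposes e)
#5 stroke at J2  (source Se2 imposes e)
#2 stroke at J2  (C1 outputs effort q/C1)
#1 stroke at GY1  (J2: last free bond brings flow in)
#0 stroke at GY1  (through GY1, causality inverts; strokes same side of GY1)
#3 stroke at J1  (1-jn J1 has f-setter on 0)
#6 stroke at J1  (1-jn J1 has f-setter on 0)

bond 0 →GY1
bond 1 →GY1
bond 2 →J2
bond 3 →J1
bond 4 →J1
bond 5 →J2
bond 6 →J1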